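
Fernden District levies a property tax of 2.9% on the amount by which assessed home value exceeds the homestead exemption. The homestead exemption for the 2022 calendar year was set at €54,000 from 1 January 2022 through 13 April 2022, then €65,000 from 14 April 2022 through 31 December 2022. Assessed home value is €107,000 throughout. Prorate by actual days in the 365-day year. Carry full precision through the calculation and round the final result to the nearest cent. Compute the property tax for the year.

1 January – 13 April 2022: 103 days, exemption €54,000 → (€107,000 − €54,000) × 2.9% × 103/365 = €433.7288
14 April – 31 December 2022: 262 days, exemption €65,000 → (€107,000 − €65,000) × 2.9% × 262/365 = €874.2904
Total = €1,308.0192

€1,308.02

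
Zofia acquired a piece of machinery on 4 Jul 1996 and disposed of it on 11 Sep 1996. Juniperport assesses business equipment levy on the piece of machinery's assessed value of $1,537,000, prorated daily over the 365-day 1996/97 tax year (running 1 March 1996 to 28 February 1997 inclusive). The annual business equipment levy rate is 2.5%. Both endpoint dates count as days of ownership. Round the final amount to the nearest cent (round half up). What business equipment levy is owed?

$7,369.18

Days held (4 Jul – 11 Sep 1996): 70 out of 365
Tax = $1,537,000 × 2.5% × 70/365 = $7,369.1781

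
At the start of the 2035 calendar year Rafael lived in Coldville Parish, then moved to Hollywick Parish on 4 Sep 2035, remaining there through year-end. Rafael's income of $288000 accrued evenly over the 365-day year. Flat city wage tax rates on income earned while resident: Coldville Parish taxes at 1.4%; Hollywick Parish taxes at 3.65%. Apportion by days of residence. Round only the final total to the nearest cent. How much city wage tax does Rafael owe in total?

$6144.66

Coldville Parish, 1 Jan – 3 Sep 2035: 246 days → $288000 × 1.4% × 246/365 = $2717.4575
Hollywick Parish, 4 Sep – 31 Dec 2035: 119 days → $288000 × 3.65% × 119/365 = $3427.2000
Total = $6144.6575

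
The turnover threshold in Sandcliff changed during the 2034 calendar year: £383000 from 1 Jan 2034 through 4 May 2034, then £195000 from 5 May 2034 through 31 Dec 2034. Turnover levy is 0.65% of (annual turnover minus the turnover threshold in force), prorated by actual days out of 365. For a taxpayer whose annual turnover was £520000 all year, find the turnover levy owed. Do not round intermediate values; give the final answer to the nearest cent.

£1697.35

1 Jan – 4 May 2034: 124 days, exemption £383000 → (£520000 − £383000) × 0.65% × 124/365 = £302.5260
5 May – 31 Dec 2034: 241 days, exemption £195000 → (£520000 − £195000) × 0.65% × 241/365 = £1394.8288
Total = £1697.3548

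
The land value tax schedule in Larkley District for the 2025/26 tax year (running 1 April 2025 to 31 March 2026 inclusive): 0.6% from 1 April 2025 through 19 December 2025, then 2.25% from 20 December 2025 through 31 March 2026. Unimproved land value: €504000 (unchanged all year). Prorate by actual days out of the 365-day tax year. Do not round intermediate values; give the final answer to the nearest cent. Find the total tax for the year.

1 April – 19 December 2025: 263 days at 0.6% → €504000 × 0.6% × 263/365 = €2178.9370
20 December 2025 – 31 March 2026: 102 days at 2.25% → €504000 × 2.25% × 102/365 = €3168.9863
Total = €5347.9233

€5347.92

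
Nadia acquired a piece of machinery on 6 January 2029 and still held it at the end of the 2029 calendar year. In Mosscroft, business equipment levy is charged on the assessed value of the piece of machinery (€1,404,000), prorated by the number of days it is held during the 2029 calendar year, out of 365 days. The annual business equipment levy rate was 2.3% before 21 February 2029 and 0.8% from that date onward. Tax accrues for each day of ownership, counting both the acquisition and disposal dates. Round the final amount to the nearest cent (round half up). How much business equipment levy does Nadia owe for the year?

€13,732.27

6 January – 20 February 2029: 46 days at 2.3% → €1,404,000 × 2.3% × 46/365 = €4,069.6767
21 February – 31 December 2029: 314 days at 0.8% → €1,404,000 × 0.8% × 314/365 = €9,662.5973
Total = €13,732.2740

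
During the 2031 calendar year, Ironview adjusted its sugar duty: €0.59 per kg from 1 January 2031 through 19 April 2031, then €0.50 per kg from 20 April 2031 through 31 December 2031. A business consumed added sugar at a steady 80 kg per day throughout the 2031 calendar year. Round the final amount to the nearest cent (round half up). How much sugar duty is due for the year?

€15,384.80

1 January – 19 April 2031: 109 days × 80 kg/day = 8,720 kg at €0.59/kg → €5,144.80
20 April – 31 December 2031: 256 days × 80 kg/day = 20,480 kg at €0.50/kg → €10,240.00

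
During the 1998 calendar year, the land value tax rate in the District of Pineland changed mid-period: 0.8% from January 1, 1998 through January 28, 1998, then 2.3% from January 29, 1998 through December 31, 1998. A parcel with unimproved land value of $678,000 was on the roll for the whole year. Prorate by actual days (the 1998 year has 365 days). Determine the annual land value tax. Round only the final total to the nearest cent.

January 1 – January 28, 1998: 28 days at 0.8% → $678,000 × 0.8% × 28/365 = $416.0877
January 29 – December 31, 1998: 337 days at 2.3% → $678,000 × 2.3% × 337/365 = $14,397.7479
Total = $14,813.8356

$14,813.84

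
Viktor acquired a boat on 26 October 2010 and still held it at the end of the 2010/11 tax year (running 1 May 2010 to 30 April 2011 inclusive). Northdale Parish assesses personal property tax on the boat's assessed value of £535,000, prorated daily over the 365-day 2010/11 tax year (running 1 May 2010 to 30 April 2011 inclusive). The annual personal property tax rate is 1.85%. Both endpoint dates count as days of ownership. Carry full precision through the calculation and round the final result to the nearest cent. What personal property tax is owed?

Days held (26 October 2010 – 30 April 2011): 187 out of 365
Tax = £535,000 × 1.85% × 187/365 = £5,070.7740

£5,070.77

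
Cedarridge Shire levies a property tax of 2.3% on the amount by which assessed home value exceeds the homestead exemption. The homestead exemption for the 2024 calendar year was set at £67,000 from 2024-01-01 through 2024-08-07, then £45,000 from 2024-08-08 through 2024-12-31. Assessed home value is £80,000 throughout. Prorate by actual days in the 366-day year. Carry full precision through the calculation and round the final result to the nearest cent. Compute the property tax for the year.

2024-01-01 to 2024-08-07: 220 days, exemption £67,000 → (£80,000 − £67,000) × 2.3% × 220/366 = £179.7268
2024-08-08 to 2024-12-31: 146 days, exemption £45,000 → (£80,000 − £45,000) × 2.3% × 146/366 = £321.1202
Total = £500.8470

£500.85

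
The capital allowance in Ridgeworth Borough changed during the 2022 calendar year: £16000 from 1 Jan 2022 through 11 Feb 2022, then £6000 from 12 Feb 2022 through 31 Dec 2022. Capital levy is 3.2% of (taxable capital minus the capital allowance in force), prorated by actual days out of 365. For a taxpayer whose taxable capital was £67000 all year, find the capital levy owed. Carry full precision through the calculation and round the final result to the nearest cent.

1 Jan – 11 Feb 2022: 42 days, exemption £16000 → (£67000 − £16000) × 3.2% × 42/365 = £187.7918
12 Feb – 31 Dec 2022: 323 days, exemption £6000 → (£67000 − £6000) × 3.2% × 323/365 = £1727.3863
Total = £1915.1781

£1915.18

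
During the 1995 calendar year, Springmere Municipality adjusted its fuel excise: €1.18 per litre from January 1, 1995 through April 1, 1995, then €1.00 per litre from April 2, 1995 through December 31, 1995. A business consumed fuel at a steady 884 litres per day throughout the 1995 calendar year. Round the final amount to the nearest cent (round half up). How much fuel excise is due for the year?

January 1 – April 1, 1995: 91 days × 884 litres/day = 80,444 litres at €1.18/litre → €94,923.92
April 2 – December 31, 1995: 274 days × 884 litres/day = 242,216 litres at €1.00/litre → €242,216.00

€337,139.92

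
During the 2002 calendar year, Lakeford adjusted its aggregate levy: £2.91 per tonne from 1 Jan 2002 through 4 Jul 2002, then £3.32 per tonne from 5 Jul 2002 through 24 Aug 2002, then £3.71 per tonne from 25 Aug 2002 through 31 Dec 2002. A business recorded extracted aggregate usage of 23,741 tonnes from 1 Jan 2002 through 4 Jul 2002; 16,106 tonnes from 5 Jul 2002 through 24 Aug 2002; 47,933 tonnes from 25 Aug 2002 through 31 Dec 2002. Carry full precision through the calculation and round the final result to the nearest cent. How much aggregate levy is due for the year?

£300,389.66

1 Jan – 4 Jul 2002: 23,741 tonnes at £2.91/tonne → £69,086.31
5 Jul – 24 Aug 2002: 16,106 tonnes at £3.32/tonne → £53,471.92
25 Aug – 31 Dec 2002: 47,933 tonnes at £3.71/tonne → £177,831.43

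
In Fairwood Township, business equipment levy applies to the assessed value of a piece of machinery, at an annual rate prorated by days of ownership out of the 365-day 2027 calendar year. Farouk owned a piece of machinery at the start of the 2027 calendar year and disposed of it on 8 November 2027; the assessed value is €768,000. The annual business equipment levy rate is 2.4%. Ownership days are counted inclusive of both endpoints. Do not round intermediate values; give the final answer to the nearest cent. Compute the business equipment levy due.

Days held (1 January – 8 November 2027): 312 out of 365
Tax = €768,000 × 2.4% × 312/365 = €15,755.5726

€15,755.57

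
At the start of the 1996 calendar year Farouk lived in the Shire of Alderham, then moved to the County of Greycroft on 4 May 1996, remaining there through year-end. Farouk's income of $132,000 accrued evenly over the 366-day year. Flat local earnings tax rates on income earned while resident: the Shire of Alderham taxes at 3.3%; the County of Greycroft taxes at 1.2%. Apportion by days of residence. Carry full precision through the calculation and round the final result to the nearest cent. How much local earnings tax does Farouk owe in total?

$2,523.15

The Shire of Alderham, 1 January – 3 May 1996: 124 days → $132,000 × 3.3% × 124/366 = $1,475.8033
The County of Greycroft, 4 May – 31 December 1996: 242 days → $132,000 × 1.2% × 242/366 = $1,047.3443
Total = $2,523.1475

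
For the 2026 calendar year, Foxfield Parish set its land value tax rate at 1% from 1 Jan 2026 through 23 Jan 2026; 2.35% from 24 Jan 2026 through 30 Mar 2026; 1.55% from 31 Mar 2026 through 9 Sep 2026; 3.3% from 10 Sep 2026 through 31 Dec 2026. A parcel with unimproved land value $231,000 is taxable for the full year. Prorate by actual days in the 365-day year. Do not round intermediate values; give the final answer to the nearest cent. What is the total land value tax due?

$5,086.11

1 Jan – 23 Jan 2026: 23 days at 1% → $231,000 × 1% × 23/365 = $145.5616
24 Jan – 30 Mar 2026: 66 days at 2.35% → $231,000 × 2.35% × 66/365 = $981.5918
31 Mar – 9 Sep 2026: 163 days at 1.55% → $231,000 × 1.55% × 163/365 = $1,598.9630
10 Sep – 31 Dec 2026: 113 days at 3.3% → $231,000 × 3.3% × 113/365 = $2,359.9973
Total = $5,086.1137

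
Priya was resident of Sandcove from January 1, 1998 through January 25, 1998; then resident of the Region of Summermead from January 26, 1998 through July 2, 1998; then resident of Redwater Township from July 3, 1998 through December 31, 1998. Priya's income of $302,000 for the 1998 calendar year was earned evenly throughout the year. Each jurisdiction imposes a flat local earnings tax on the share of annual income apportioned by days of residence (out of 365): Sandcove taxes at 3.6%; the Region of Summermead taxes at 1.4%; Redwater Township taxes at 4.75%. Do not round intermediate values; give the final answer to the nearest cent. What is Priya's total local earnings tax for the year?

$9,727.71

Sandcove, January 1 – January 25, 1998: 25 days → $302,000 × 3.6% × 25/365 = $744.6575
The Region of Summermead, January 26 – July 2, 1998: 158 days → $302,000 × 1.4% × 158/365 = $1,830.2027
Redwater Township, July 3 – December 31, 1998: 182 days → $302,000 × 4.75% × 182/365 = $7,152.8493
Total = $9,727.7096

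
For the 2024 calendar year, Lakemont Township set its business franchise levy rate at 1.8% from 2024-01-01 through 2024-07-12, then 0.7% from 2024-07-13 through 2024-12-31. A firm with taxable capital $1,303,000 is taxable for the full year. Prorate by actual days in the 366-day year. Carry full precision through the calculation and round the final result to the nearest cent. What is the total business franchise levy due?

2024-01-01 to 2024-07-12: 194 days at 1.8% → $1,303,000 × 1.8% × 194/366 = $12,431.9016
2024-07-13 to 2024-12-31: 172 days at 0.7% → $1,303,000 × 0.7% × 172/366 = $4,286.3716
Total = $16,718.2732

$16,718.27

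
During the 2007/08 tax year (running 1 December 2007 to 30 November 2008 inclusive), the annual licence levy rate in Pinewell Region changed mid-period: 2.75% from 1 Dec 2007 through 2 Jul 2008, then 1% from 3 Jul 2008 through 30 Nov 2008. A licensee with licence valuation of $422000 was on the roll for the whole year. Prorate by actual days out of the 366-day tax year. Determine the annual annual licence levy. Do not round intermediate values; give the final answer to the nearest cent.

$8558.18

1 Dec 2007 – 2 Jul 2008: 215 days at 2.75% → $422000 × 2.75% × 215/366 = $6817.1448
3 Jul – 30 Nov 2008: 151 days at 1% → $422000 × 1% × 151/366 = $1741.0383
Total = $8558.1831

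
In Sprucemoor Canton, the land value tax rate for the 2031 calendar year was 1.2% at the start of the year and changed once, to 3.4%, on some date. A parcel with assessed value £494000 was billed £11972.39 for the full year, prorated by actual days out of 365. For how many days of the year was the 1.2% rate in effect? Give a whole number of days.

Let d = days at the first rate; then 365 − d days at the second rate.
£494000 × [1.2%·d + 3.4%·(365−d)] / 365 = £11972.39
Solving gives d = 162, so the new rate took effect on 12 June 2031.

162 days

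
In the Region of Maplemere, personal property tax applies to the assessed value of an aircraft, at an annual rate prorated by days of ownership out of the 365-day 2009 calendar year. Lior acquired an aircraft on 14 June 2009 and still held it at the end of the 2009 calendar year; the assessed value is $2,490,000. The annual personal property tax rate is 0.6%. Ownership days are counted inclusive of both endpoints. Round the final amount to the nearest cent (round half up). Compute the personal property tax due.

Days held (14 June – 31 December 2009): 201 out of 365
Tax = $2,490,000 × 0.6% × 201/365 = $8,227.2329

$8,227.23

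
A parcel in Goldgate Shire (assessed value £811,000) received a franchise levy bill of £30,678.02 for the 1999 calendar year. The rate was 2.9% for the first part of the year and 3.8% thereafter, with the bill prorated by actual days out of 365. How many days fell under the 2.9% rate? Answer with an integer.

7 days

Let d = days at the first rate; then 365 − d days at the second rate.
£811,000 × [2.9%·d + 3.8%·(365−d)] / 365 = £30,678.02
Solving gives d = 7, so the new rate took effect on 8 January 1999.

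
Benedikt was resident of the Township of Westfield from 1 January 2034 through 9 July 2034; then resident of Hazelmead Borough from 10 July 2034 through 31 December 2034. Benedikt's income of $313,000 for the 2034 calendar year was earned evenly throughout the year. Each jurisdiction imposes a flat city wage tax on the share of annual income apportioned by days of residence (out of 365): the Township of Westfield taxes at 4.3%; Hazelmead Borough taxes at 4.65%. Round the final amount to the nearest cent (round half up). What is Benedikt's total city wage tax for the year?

The Township of Westfield, 1 January – 9 July 2034: 190 days → $313,000 × 4.3% × 190/365 = $7,006.0548
Hazelmead Borough, 10 July – 31 December 2034: 175 days → $313,000 × 4.65% × 175/365 = $6,978.1849
Total = $13,984.2397

$13,984.24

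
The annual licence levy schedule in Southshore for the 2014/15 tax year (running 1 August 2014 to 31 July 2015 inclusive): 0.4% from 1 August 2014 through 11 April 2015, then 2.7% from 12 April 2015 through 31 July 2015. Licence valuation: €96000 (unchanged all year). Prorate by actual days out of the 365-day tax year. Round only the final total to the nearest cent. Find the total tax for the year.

1 August 2014 – 11 April 2015: 254 days at 0.4% → €96000 × 0.4% × 254/365 = €267.2219
12 April – 31 July 2015: 111 days at 2.7% → €96000 × 2.7% × 111/365 = €788.2521
Total = €1055.4740

€1055.47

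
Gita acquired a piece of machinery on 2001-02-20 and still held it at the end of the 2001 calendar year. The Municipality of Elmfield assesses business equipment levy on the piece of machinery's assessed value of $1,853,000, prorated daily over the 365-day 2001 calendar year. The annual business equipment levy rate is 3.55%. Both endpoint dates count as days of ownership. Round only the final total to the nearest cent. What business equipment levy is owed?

Days held (2001-02-20 to 2001-12-31): 315 out of 365
Tax = $1,853,000 × 3.55% × 315/365 = $56,770.3356

$56,770.34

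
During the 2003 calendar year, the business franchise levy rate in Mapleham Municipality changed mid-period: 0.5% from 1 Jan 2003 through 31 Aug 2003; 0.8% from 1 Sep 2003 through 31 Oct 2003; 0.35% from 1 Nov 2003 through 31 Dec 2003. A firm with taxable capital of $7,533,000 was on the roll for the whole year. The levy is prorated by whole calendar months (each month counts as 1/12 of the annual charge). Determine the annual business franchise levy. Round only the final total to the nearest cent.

1 Jan – 31 Aug 2003: 8 months at 0.5% → $7,533,000 × 0.5% × 8/12 = $25,110.0000
1 Sep – 31 Oct 2003: 2 months at 0.8% → $7,533,000 × 0.8% × 2/12 = $10,044.0000
1 Nov – 31 Dec 2003: 2 months at 0.35% → $7,533,000 × 0.35% × 2/12 = $4,394.2500
Total = $39,548.2500

$39,548.25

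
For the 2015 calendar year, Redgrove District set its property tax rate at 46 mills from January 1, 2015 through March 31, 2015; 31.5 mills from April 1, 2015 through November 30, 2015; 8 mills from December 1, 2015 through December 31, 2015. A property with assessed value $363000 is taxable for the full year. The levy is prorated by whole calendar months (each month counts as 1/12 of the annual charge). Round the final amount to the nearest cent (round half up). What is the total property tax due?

January 1 – March 31, 2015: 3 months at 46 mills → $363000 × 4.6% × 3/12 = $4174.5000
April 1 – November 30, 2015: 8 months at 31.5 mills → $363000 × 3.15% × 8/12 = $7623.0000
December 1 – December 31, 2015: 1 month at 8 mills → $363000 × 0.8% × 1/12 = $242.0000
Total = $12039.5000

$12039.50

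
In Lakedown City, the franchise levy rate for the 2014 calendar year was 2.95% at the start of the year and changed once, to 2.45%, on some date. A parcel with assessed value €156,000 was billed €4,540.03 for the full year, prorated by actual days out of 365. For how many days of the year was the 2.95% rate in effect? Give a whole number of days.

Let d = days at the first rate; then 365 − d days at the second rate.
€156,000 × [2.95%·d + 2.45%·(365−d)] / 365 = €4,540.03
Solving gives d = 336, so the new rate took effect on 3 Dec 2014.

336 days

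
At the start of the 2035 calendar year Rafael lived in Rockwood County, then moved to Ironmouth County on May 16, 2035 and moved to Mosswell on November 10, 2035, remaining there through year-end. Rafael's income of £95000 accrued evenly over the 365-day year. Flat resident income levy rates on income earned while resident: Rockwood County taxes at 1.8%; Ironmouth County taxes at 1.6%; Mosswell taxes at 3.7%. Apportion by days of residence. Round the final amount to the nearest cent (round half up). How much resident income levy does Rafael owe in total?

Rockwood County, January 1 – May 15, 2035: 135 days → £95000 × 1.8% × 135/365 = £632.4658
Ironmouth County, May 16 – November 9, 2035: 178 days → £95000 × 1.6% × 178/365 = £741.2603
Mosswell, November 10 – December 31, 2035: 52 days → £95000 × 3.7% × 52/365 = £500.7671
Total = £1874.4932

£1874.49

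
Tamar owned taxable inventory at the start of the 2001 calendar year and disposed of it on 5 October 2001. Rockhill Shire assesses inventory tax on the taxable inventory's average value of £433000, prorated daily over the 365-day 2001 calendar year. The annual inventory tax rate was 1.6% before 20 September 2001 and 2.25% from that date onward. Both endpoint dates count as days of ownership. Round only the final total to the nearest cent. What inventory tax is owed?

1 January – 19 September 2001: 262 days at 1.6% → £433000 × 1.6% × 262/365 = £4972.9753
20 September – 5 October 2001: 16 days at 2.25% → £433000 × 2.25% × 16/365 = £427.0685
Total = £5400.0438

£5400.04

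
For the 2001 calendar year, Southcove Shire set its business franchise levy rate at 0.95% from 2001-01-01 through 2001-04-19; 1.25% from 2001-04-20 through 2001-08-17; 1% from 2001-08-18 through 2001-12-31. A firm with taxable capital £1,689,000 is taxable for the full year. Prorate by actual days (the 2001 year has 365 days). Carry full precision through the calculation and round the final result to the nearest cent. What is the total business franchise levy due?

£18,026.03

2001-01-01 to 2001-04-19: 109 days at 0.95% → £1,689,000 × 0.95% × 109/365 = £4,791.6699
2001-04-20 to 2001-08-17: 120 days at 1.25% → £1,689,000 × 1.25% × 120/365 = £6,941.0959
2001-08-18 to 2001-12-31: 136 days at 1% → £1,689,000 × 1% × 136/365 = £6,293.2603
Total = £18,026.0260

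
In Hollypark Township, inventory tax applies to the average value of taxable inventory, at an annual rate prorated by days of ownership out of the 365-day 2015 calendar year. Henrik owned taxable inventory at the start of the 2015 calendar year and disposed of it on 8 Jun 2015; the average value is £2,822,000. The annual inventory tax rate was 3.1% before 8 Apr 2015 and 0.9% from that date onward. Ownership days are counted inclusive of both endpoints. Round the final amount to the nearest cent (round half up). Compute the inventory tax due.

1 Jan – 7 Apr 2015: 97 days at 3.1% → £2,822,000 × 3.1% × 97/365 = £23,248.6411
8 Apr – 8 Jun 2015: 62 days at 0.9% → £2,822,000 × 0.9% × 62/365 = £4,314.1808
Total = £27,562.8219

£27,562.82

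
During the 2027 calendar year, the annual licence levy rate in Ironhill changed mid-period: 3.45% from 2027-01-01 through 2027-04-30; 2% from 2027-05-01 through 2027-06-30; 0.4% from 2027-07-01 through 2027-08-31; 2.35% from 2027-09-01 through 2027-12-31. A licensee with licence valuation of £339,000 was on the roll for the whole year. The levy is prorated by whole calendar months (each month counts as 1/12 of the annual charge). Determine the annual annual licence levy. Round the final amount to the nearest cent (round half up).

2027-01-01 to 2027-04-30: 4 months at 3.45% → £339,000 × 3.45% × 4/12 = £3,898.5000
2027-05-01 to 2027-06-30: 2 months at 2% → £339,000 × 2% × 2/12 = £1,130.0000
2027-07-01 to 2027-08-31: 2 months at 0.4% → £339,000 × 0.4% × 2/12 = £226.0000
2027-09-01 to 2027-12-31: 4 months at 2.35% → £339,000 × 2.35% × 4/12 = £2,655.5000
Total = £7,910.0000

£7,910.00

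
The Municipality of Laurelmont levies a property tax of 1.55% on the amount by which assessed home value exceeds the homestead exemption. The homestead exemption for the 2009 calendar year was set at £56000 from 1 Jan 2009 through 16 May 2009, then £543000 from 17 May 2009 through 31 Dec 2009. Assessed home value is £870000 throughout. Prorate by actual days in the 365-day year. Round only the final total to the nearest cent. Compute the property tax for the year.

1 Jan – 16 May 2009: 136 days, exemption £56000 → (£870000 − £56000) × 1.55% × 136/365 = £4701.1288
17 May – 31 Dec 2009: 229 days, exemption £543000 → (£870000 − £543000) × 1.55% × 229/365 = £3179.9630
Total = £7881.0918

£7881.09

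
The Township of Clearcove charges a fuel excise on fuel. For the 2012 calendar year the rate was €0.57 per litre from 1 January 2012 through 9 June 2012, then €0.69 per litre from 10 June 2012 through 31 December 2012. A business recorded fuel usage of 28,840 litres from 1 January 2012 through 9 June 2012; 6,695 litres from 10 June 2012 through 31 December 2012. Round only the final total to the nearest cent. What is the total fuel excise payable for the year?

1 January – 9 June 2012: 28,840 litres at €0.57/litre → €16,438.80
10 June – 31 December 2012: 6,695 litres at €0.69/litre → €4,619.55

€21,058.35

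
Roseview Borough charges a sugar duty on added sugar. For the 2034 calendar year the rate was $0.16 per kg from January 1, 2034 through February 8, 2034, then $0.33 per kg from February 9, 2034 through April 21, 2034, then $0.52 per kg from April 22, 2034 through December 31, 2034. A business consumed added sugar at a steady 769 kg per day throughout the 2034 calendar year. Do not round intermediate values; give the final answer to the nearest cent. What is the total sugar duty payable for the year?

January 1 – February 8, 2034: 39 days × 769 kg/day = 29,991 kg at $0.16/kg → $4798.56
February 9 – April 21, 2034: 72 days × 769 kg/day = 55,368 kg at $0.33/kg → $18271.44
April 22 – December 31, 2034: 254 days × 769 kg/day = 195,326 kg at $0.52/kg → $101569.52

$124639.52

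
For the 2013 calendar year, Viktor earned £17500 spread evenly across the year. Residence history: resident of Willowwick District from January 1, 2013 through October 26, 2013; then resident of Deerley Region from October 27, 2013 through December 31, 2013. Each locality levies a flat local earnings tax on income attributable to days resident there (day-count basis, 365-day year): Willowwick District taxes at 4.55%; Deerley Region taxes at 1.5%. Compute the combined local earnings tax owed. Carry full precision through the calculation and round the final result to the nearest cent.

£699.74

Willowwick District, January 1 – October 26, 2013: 299 days → £17500 × 4.55% × 299/365 = £652.2705
Deerley Region, October 27 – December 31, 2013: 66 days → £17500 × 1.5% × 66/365 = £47.4658
Total = £699.7363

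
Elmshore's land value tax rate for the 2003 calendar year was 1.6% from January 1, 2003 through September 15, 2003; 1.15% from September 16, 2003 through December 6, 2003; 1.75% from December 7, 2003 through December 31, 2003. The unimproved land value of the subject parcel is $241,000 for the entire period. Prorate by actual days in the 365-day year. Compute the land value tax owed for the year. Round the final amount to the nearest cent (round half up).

$3,637.12

January 1 – September 15, 2003: 258 days at 1.6% → $241,000 × 1.6% × 258/365 = $2,725.6110
September 16 – December 6, 2003: 82 days at 1.15% → $241,000 × 1.15% × 82/365 = $622.6384
December 7 – December 31, 2003: 25 days at 1.75% → $241,000 × 1.75% × 25/365 = $288.8699
Total = $3,637.1192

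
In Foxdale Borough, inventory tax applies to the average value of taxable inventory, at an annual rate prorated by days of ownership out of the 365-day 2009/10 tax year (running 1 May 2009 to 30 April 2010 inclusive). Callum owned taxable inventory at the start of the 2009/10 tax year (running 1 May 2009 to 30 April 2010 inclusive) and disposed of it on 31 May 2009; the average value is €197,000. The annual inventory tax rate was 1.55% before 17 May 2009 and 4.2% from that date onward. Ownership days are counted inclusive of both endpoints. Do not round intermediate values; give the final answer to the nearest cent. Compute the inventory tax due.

1 May – 16 May 2009: 16 days at 1.55% → €197,000 × 1.55% × 16/365 = €133.8521
17 May – 31 May 2009: 15 days at 4.2% → €197,000 × 4.2% × 15/365 = €340.0274
Total = €473.8795

€473.88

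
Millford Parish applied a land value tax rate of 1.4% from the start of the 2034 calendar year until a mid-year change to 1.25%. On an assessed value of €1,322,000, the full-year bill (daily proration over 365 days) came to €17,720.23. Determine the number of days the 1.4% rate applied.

Let d = days at the first rate; then 365 − d days at the second rate.
€1,322,000 × [1.4%·d + 1.25%·(365−d)] / 365 = €17,720.23
Solving gives d = 220, so the new rate took effect on 9 Aug 2034.

220 days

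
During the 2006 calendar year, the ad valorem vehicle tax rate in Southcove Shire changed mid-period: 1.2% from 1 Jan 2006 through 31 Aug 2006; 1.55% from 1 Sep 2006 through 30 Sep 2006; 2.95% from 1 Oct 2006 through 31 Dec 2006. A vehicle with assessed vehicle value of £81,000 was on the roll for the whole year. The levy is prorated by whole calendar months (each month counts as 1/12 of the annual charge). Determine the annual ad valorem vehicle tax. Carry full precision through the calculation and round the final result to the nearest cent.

£1,350.00

1 Jan – 31 Aug 2006: 8 months at 1.2% → £81,000 × 1.2% × 8/12 = £648.0000
1 Sep – 30 Sep 2006: 1 month at 1.55% → £81,000 × 1.55% × 1/12 = £104.6250
1 Oct – 31 Dec 2006: 3 months at 2.95% → £81,000 × 2.95% × 3/12 = £597.3750
Total = £1,350.0000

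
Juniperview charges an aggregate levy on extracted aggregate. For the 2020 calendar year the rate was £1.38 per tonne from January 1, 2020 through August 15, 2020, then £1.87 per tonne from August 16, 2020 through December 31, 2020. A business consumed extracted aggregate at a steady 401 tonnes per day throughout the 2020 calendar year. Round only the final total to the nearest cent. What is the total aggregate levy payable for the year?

January 1 – August 15, 2020: 228 days × 401 tonnes/day = 91,428 tonnes at £1.38/tonne → £126,170.64
August 16 – December 31, 2020: 138 days × 401 tonnes/day = 55,338 tonnes at £1.87/tonne → £103,482.06

£229,652.70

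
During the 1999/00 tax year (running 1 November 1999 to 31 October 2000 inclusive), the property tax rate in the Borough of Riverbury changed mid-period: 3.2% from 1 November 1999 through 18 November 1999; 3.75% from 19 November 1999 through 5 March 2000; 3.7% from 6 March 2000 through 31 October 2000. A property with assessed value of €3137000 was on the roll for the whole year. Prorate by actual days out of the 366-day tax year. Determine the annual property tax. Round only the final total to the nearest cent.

1 November – 18 November 1999: 18 days at 3.2% → €3137000 × 3.2% × 18/366 = €4936.9180
19 November 1999 – 5 March 2000: 108 days at 3.75% → €3137000 × 3.75% × 108/366 = €34712.7049
6 March – 31 October 2000: 240 days at 3.7% → €3137000 × 3.7% × 240/366 = €76110.8197
Total = €115760.4426

€115760.44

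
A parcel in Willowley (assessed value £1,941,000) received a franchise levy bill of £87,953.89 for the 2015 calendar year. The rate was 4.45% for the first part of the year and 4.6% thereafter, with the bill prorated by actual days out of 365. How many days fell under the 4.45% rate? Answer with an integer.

167 days

Let d = days at the first rate; then 365 − d days at the second rate.
£1,941,000 × [4.45%·d + 4.6%·(365−d)] / 365 = £87,953.89
Solving gives d = 167, so the new rate took effect on June 17, 2015.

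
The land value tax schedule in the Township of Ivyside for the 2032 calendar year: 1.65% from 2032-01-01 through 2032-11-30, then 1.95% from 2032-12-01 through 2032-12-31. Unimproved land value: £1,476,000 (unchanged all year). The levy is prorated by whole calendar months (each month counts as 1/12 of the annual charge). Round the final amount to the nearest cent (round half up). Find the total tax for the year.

£24,723.00

2032-01-01 to 2032-11-30: 11 months at 1.65% → £1,476,000 × 1.65% × 11/12 = £22,324.5000
2032-12-01 to 2032-12-31: 1 month at 1.95% → £1,476,000 × 1.95% × 1/12 = £2,398.5000
Total = £24,723.0000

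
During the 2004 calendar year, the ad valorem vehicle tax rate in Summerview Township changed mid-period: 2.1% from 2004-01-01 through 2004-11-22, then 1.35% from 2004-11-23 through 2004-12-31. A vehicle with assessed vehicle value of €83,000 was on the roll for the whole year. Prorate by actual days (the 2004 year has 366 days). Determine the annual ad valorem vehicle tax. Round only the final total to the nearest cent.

2004-01-01 to 2004-11-22: 327 days at 2.1% → €83,000 × 2.1% × 327/366 = €1,557.2705
2004-11-23 to 2004-12-31: 39 days at 1.35% → €83,000 × 1.35% × 39/366 = €119.3975
Total = €1,676.6680

€1,676.67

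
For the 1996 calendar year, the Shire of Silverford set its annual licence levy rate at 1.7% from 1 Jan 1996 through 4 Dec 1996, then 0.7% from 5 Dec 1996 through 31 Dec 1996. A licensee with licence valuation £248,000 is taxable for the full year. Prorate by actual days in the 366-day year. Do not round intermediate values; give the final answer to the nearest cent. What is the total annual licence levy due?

£4,033.05

1 Jan – 4 Dec 1996: 339 days at 1.7% → £248,000 × 1.7% × 339/366 = £3,904.9836
5 Dec – 31 Dec 1996: 27 days at 0.7% → £248,000 × 0.7% × 27/366 = £128.0656
Total = £4,033.0492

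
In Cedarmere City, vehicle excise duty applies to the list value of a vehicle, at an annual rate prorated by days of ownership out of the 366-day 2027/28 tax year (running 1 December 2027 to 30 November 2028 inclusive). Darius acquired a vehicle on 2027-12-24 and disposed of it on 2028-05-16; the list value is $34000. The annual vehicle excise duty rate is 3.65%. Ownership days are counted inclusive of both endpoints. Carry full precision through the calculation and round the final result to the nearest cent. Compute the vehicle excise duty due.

Days held (2027-12-24 to 2028-05-16): 145 out of 366
Tax = $34000 × 3.65% × 145/366 = $491.6530

$491.65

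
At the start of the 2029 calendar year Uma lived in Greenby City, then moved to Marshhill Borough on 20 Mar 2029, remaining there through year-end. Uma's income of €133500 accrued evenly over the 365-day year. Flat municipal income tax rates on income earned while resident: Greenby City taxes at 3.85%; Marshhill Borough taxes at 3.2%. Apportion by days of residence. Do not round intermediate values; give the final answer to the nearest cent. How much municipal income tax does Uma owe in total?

€4457.44

Greenby City, 1 Jan – 19 Mar 2029: 78 days → €133500 × 3.85% × 78/365 = €1098.3575
Marshhill Borough, 20 Mar – 31 Dec 2029: 287 days → €133500 × 3.2% × 287/365 = €3359.0795
Total = €4457.4370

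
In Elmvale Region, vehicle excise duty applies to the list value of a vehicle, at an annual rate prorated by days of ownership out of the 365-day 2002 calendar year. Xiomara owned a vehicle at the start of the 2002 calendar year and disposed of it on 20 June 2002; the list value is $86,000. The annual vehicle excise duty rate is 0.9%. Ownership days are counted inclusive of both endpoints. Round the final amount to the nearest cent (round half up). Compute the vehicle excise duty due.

$362.61

Days held (1 January – 20 June 2002): 171 out of 365
Tax = $86,000 × 0.9% × 171/365 = $362.6137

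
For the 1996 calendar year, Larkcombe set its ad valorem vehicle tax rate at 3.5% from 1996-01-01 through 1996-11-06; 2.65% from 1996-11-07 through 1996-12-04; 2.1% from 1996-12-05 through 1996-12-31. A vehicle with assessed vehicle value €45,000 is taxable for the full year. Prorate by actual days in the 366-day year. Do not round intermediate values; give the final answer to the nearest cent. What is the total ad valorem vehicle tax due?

€1,499.26

1996-01-01 to 1996-11-06: 311 days at 3.5% → €45,000 × 3.5% × 311/366 = €1,338.3197
1996-11-07 to 1996-12-04: 28 days at 2.65% → €45,000 × 2.65% × 28/366 = €91.2295
1996-12-05 to 1996-12-31: 27 days at 2.1% → €45,000 × 2.1% × 27/366 = €69.7131
Total = €1,499.2623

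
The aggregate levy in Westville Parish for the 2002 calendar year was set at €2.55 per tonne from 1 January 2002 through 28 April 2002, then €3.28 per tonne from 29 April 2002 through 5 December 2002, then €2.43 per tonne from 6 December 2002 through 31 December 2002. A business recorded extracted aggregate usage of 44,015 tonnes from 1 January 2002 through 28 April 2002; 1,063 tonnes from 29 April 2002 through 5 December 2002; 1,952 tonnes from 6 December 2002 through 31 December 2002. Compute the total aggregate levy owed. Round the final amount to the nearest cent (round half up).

€120,468.25

1 January – 28 April 2002: 44,015 tonnes at €2.55/tonne → €112,238.25
29 April – 5 December 2002: 1,063 tonnes at €3.28/tonne → €3,486.64
6 December – 31 December 2002: 1,952 tonnes at €2.43/tonne → €4,743.36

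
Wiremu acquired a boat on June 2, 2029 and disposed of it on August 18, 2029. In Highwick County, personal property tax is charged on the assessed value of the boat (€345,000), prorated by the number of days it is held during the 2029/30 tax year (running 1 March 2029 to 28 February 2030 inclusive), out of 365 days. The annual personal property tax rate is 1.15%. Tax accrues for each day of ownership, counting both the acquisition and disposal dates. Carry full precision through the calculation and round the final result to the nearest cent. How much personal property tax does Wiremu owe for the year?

€847.85

Days held (June 2 – August 18, 2029): 78 out of 365
Tax = €345,000 × 1.15% × 78/365 = €847.8493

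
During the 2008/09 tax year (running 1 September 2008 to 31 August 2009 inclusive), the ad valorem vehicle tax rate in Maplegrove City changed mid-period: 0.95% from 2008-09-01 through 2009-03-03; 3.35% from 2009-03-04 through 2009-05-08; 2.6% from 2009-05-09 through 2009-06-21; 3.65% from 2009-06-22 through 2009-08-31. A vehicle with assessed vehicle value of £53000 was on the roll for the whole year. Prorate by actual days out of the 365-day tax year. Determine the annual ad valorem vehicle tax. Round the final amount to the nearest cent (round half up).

£1117.28

2008-09-01 to 2009-03-03: 184 days at 0.95% → £53000 × 0.95% × 184/365 = £253.8192
2009-03-04 to 2009-05-08: 66 days at 3.35% → £53000 × 3.35% × 66/365 = £321.0493
2009-05-09 to 2009-06-21: 44 days at 2.6% → £53000 × 2.6% × 44/365 = £166.1151
2009-06-22 to 2009-08-31: 71 days at 3.65% → £53000 × 3.65% × 71/365 = £376.3000
Total = £1117.2836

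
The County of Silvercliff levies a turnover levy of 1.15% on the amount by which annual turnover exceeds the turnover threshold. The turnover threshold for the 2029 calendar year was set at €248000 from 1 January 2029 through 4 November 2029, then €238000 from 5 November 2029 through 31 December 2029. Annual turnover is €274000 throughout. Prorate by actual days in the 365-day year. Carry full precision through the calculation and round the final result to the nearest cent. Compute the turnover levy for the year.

1 January – 4 November 2029: 308 days, exemption €248000 → (€274000 − €248000) × 1.15% × 308/365 = €252.3068
5 November – 31 December 2029: 57 days, exemption €238000 → (€274000 − €238000) × 1.15% × 57/365 = €64.6521
Total = €316.9589

€316.96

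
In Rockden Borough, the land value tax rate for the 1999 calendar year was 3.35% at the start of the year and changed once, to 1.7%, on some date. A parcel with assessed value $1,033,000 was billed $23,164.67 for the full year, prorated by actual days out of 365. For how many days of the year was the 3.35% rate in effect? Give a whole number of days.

Let d = days at the first rate; then 365 − d days at the second rate.
$1,033,000 × [3.35%·d + 1.7%·(365−d)] / 365 = $23,164.67
Solving gives d = 120, so the new rate took effect on 1 May 1999.

120 days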